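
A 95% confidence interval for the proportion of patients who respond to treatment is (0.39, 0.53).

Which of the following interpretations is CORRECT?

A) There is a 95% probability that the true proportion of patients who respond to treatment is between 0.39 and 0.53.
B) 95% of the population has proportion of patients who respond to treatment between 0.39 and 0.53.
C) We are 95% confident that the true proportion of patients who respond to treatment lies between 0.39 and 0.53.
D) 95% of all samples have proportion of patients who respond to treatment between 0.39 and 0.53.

A confidence interval represents our confidence in the procedure, not a probability statement about the parameter.

Key concept: If we repeated this sampling process many times and computed a 95% CI each time, about 95% of those intervals would contain the true population parameter.

For this specific interval (0.39, 0.53):
- Midpoint (point estimate): 0.46
- Margin of error: 0.07

The correct interpretation is the one stating confidence that the true parameter lies in the interval — option C.

C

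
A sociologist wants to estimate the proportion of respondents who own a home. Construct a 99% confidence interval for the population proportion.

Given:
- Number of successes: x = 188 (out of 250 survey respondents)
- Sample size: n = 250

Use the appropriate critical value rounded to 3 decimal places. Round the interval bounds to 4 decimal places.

Sample proportion: p̂ = 188/250 = 0.752000

Check conditions for normal approximation:
  np̂ = 188 ≥ 10 ✓
  n(1-p̂) = 62 ≥ 10 ✓

The sample is large enough, so use a z-interval (normal approximation) for the proportion.

For 99% confidence, z* = 2.576 (from standard normal table)

Standard error: SE = √(p̂(1-p̂)/n) = √(0.752000×0.248000/250) = 0.02731271

Margin of error: E = z* × SE = 2.576 × 0.02731271 = 0.070358

Z-interval: p̂ ± E = 0.752000 ± 0.070358 = (0.681642, 0.822358)

Rounded to 4 decimal places:

(0.6816, 0.8224)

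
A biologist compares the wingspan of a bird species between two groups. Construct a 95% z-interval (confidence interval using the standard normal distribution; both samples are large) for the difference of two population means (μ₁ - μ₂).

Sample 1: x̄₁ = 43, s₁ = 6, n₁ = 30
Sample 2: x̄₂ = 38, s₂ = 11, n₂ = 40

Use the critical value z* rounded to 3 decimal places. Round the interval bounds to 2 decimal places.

Both samples are large (n₁ = 30 ≥ 30, n₂ = 40 ≥ 30), so a z-interval for the difference of means applies.

Point estimate: x̄₁ - x̄₂ = 43 - 38 = 5

Standard error: SE = √(s₁²/n₁ + s₂²/n₂)
= √(6²/30 + 11²/40)
= √(1.200000 + 3.025000)
= 2.055480

For 95% confidence, z* = 1.96 (from standard normal table)
Margin of error: E = z* × SE = 1.96 × 2.055480 = 4.0287

Z-interval: (x̄₁ - x̄₂) ± E = 5 ± 4.0287 = (0.9713, 9.0287)

Rounded to 2 decimal places:

(0.97, 9.03)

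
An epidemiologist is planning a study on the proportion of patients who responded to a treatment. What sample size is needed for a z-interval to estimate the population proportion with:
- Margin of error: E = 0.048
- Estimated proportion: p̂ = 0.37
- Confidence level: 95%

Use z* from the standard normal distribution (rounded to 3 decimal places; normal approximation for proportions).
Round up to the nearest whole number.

Using z* for proportion z-interval (normal approximation).

For 95% confidence, z* = 1.96 (from standard normal table)

Sample size formula for proportion z-interval: n = z*²p̂(1-p̂)/E²

n = 1.96² × 0.37 × 0.63 / 0.048²
  = 3.8416 × 0.2331 / 0.002304
  = 388.6619

Round up to the nearest whole number: n = 389

389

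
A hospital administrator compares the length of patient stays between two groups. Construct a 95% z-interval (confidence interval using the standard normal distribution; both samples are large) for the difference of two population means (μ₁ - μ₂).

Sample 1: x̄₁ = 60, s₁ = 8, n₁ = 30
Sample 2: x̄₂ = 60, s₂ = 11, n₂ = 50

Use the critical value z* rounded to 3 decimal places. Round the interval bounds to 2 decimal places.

Both samples are large (n₁ = 30 ≥ 30, n₂ = 50 ≥ 30), so a z-interval for the difference of means applies.

Point estimate: x̄₁ - x̄₂ = 60 - 60 = 0

Standard error: SE = √(s₁²/n₁ + s₂²/n₂)
= √(8²/30 + 11²/50)
= √(2.133333 + 2.420000)
= 2.133854

For 95% confidence, z* = 1.96 (from standard normal table)
Margin of error: E = z* × SE = 1.96 × 2.133854 = 4.1824

Z-interval: (x̄₁ - x̄₂) ± E = 0 ± 4.1824 = (-4.1824, 4.1824)

Rounded to 2 decimal places:

(-4.18, 4.18)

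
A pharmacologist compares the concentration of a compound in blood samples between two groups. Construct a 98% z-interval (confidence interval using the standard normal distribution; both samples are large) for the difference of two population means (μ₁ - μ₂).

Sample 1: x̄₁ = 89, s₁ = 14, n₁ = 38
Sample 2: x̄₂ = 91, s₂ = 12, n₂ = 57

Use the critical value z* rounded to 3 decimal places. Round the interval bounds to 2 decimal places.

Both samples are large (n₁ = 38 ≥ 30, n₂ = 57 ≥ 30), so a z-interval for the difference of means applies.

Point estimate: x̄₁ - x̄₂ = 89 - 91 = -2

Standard error: SE = √(s₁²/n₁ + s₂²/n₂)
= √(14²/38 + 12²/57)
= √(5.157895 + 2.526316)
= 2.772041

For 98% confidence, z* = 2.326 (from standard normal table)
Margin of error: E = z* × SE = 2.326 × 2.772041 = 6.4478

Z-interval: (x̄₁ - x̄₂) ± E = -2 ± 6.4478 = (-8.4478, 4.4478)

Rounded to 2 decimal places:

(-8.45, 4.45)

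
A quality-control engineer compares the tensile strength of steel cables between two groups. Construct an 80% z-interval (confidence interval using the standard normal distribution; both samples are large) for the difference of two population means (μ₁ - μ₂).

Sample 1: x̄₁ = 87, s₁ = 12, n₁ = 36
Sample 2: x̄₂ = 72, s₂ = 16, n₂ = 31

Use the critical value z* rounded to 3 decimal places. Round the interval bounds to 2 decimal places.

Both samples are large (n₁ = 36 ≥ 30, n₂ = 31 ≥ 30), so a z-interval for the difference of means applies.

Point estimate: x̄₁ - x̄₂ = 87 - 72 = 15

Standard error: SE = √(s₁²/n₁ + s₂²/n₂)
= √(12²/36 + 16²/31)
= √(4.000000 + 8.258065)
= 3.501152

For 80% confidence, z* = 1.282 (from standard normal table)
Margin of error: E = z* × SE = 1.282 × 3.501152 = 4.4885

Z-interval: (x̄₁ - x̄₂) ± E = 15 ± 4.4885 = (10.5115, 19.4885)

Rounded to 2 decimal places:

(10.51, 19.49)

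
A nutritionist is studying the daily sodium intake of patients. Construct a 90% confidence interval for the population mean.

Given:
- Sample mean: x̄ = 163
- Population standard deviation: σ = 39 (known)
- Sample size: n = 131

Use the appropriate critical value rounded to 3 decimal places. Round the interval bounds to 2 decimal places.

The population standard deviation σ is known, so use a z-interval (standard normal critical value).

For 90% confidence, z* = 1.645 (from standard normal table)

Standard error: SE = σ/√n = 39/√131 = 3.407446

Margin of error: E = z* × SE = 1.645 × 3.407446 = 5.6052

Z-interval: x̄ ± E = 163 ± 5.6052 = (157.3948, 168.6052)

Rounded to 2 decimal places:

(157.39, 168.61)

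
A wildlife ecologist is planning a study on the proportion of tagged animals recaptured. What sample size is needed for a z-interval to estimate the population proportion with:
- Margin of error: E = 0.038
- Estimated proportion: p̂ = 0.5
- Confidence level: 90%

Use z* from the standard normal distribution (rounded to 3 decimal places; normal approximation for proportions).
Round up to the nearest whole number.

Using z* for proportion z-interval (normal approximation).

For 90% confidence, z* = 1.645 (from standard normal table)

Sample size formula for proportion z-interval: n = z*²p̂(1-p̂)/E²

n = 1.645² × 0.5 × 0.5 / 0.038²
  = 2.706025 × 0.25 / 0.001444
  = 468.4946

Round up to the nearest whole number: n = 469

469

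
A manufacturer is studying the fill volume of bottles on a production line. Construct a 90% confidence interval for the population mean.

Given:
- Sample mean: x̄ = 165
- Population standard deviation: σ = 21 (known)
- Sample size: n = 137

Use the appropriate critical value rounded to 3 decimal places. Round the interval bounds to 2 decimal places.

The population standard deviation σ is known, so use a z-interval (standard normal critical value).

For 90% confidence, z* = 1.645 (from standard normal table)

Standard error: SE = σ/√n = 21/√137 = 1.794151

Margin of error: E = z* × SE = 1.645 × 1.794151 = 2.9514

Z-interval: x̄ ± E = 165 ± 2.9514 = (162.0486, 167.9514)

Rounded to 2 decimal places:

(162.05, 167.95)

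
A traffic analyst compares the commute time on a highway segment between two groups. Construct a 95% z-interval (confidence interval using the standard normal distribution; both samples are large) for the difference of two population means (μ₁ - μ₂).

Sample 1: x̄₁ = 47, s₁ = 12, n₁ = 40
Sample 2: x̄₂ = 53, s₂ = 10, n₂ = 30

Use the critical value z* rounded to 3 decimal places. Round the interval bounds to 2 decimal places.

Both samples are large (n₁ = 40 ≥ 30, n₂ = 30 ≥ 30), so a z-interval for the difference of means applies.

Point estimate: x̄₁ - x̄₂ = 47 - 53 = -6

Standard error: SE = √(s₁²/n₁ + s₂²/n₂)
= √(12²/40 + 10²/30)
= √(3.600000 + 3.333333)
= 2.633122

For 95% confidence, z* = 1.96 (from standard normal table)
Margin of error: E = z* × SE = 1.96 × 2.633122 = 5.1609

Z-interval: (x̄₁ - x̄₂) ± E = -6 ± 5.1609 = (-11.1609, -0.8391)

Rounded to 2 decimal places:

(-11.16, -0.84)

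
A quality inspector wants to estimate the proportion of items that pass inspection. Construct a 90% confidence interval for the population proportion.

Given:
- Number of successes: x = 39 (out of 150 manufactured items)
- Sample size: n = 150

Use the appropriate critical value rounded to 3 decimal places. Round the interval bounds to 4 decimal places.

Sample proportion: p̂ = 39/150 = 0.260000

Check conditions for normal approximation:
  np̂ = 39 ≥ 10 ✓
  n(1-p̂) = 111 ≥ 10 ✓

The sample is large enough, so use a z-interval (normal approximation) for the proportion.

For 90% confidence, z* = 1.645 (from standard normal table)

Standard error: SE = √(p̂(1-p̂)/n) = √(0.260000×0.740000/150) = 0.03581434

Margin of error: E = z* × SE = 1.645 × 0.03581434 = 0.058915

Z-interval: p̂ ± E = 0.260000 ± 0.058915 = (0.201085, 0.318915)

Rounded to 4 decimal places:

(0.2011, 0.3189)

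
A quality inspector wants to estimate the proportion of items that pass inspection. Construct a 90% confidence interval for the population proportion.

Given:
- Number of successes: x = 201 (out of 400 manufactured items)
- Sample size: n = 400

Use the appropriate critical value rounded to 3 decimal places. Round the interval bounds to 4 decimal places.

Sample proportion: p̂ = 201/400 = 0.502500

Check conditions for normal approximation:
  np̂ = 201 ≥ 10 ✓
  n(1-p̂) = 199 ≥ 10 ✓

The sample is large enough, so use a z-interval (normal approximation) for the proportion.

For 90% confidence, z* = 1.645 (from standard normal table)

Standard error: SE = √(p̂(1-p̂)/n) = √(0.502500×0.497500/400) = 0.02499969

Margin of error: E = z* × SE = 1.645 × 0.02499969 = 0.041124

Z-interval: p̂ ± E = 0.502500 ± 0.041124 = (0.461376, 0.543624)

Rounded to 4 decimal places:

(0.4614, 0.5436)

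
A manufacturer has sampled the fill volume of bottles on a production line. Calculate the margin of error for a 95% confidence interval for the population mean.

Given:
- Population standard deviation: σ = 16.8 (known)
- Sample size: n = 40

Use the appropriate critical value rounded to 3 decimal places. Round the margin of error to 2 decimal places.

The population standard deviation σ is known, so use the z-interval margin of error formula.

For 95% confidence, z* = 1.96 (from standard normal table)

Margin of error formula for z-interval: E = z* × σ/√n

E = 1.96 × 16.8/√40
  = 1.96 × 2.656313
  = 5.2064

Rounded to 2 decimal places:

5.21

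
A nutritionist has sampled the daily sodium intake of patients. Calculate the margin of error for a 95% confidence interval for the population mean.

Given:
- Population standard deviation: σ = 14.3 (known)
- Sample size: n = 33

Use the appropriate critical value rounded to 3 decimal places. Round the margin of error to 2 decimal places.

The population standard deviation σ is known, so use the z-interval margin of error formula.

For 95% confidence, z* = 1.96 (from standard normal table)

Margin of error formula for z-interval: E = z* × σ/√n

E = 1.96 × 14.3/√33
  = 1.96 × 2.489310
  = 4.8790

Rounded to 2 decimal places:

4.88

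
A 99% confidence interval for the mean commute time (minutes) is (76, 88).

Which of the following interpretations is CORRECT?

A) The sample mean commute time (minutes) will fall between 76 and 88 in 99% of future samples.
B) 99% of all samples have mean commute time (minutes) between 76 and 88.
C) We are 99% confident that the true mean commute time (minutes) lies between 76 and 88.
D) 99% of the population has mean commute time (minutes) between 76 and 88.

A confidence interval represents our confidence in the procedure, not a probability statement about the parameter.

Key concept: If we repeated this sampling process many times and computed a 99% CI each time, about 99% of those intervals would contain the true population parameter.

For this specific interval (76, 88):
- Midpoint (point estimate): 82
- Margin of error: 6

The correct interpretation is the one stating confidence that the true parameter lies in the interval — option C.

C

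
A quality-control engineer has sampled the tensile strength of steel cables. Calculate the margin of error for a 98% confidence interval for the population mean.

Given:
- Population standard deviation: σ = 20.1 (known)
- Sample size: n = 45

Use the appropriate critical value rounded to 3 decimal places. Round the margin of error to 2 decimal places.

The population standard deviation σ is known, so use the z-interval margin of error formula.

For 98% confidence, z* = 2.326 (from standard normal table)

Margin of error formula for z-interval: E = z* × σ/√n

E = 2.326 × 20.1/√45
  = 2.326 × 2.996331
  = 6.9695

Rounded to 2 decimal places:

6.97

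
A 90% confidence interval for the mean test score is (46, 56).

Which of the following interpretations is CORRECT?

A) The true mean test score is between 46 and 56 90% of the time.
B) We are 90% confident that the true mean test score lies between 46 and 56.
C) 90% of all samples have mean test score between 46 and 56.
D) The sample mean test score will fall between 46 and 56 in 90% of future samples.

A confidence interval represents our confidence in the procedure, not a probability statement about the parameter.

Key concept: If we repeated this sampling process many times and computed a 90% CI each time, about 90% of those intervals would contain the true population parameter.

For this specific interval (46, 56):
- Midpoint (point estimate): 51
- Margin of error: 5

The correct interpretation is the one stating confidence that the true parameter lies in the interval — option B.

B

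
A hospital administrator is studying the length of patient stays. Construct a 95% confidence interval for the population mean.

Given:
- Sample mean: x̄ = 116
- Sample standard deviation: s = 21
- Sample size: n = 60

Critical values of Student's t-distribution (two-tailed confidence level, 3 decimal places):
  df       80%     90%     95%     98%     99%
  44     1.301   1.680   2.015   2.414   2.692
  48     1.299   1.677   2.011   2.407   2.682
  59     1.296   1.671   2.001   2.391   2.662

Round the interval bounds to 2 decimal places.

The population standard deviation σ is unknown (only the sample standard deviation s is given), so use a t-interval with df = n - 1 = 60 - 1 = 59.

For 95% confidence with df = 59, t* = 2.001 (from t-table)

Standard error: SE = s/√n = 21/√60 = 2.711088

Margin of error: E = t* × SE = 2.001 × 2.711088 = 5.4249

T-interval: x̄ ± E = 116 ± 5.4249 = (110.5751, 121.4249)

Rounded to 2 decimal places:

(110.58, 121.42)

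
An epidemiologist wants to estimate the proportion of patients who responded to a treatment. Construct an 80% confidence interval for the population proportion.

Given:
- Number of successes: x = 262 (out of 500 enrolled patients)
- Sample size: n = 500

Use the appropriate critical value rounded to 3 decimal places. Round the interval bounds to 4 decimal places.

Sample proportion: p̂ = 262/500 = 0.524000

Check conditions for normal approximation:
  np̂ = 262 ≥ 10 ✓
  n(1-p̂) = 238 ≥ 10 ✓

The sample is large enough, so use a z-interval (normal approximation) for the proportion.

For 80% confidence, z* = 1.282 (from standard normal table)

Standard error: SE = √(p̂(1-p̂)/n) = √(0.524000×0.476000/500) = 0.02233491

Margin of error: E = z* × SE = 1.282 × 0.02233491 = 0.028633

Z-interval: p̂ ± E = 0.524000 ± 0.028633 = (0.495367, 0.552633)

Rounded to 4 decimal places:

(0.4954, 0.5526)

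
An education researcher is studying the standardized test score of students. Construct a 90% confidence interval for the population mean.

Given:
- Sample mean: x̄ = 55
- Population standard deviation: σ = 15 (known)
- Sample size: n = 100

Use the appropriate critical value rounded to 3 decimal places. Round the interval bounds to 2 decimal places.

The population standard deviation σ is known, so use a z-interval (standard normal critical value).

For 90% confidence, z* = 1.645 (from standard normal table)

Standard error: SE = σ/√n = 15/√100 = 1.500000

Margin of error: E = z* × SE = 1.645 × 1.500000 = 2.4675

Z-interval: x̄ ± E = 55 ± 2.4675 = (52.5325, 57.4675)

Rounded to 2 decimal places:

(52.53, 57.47)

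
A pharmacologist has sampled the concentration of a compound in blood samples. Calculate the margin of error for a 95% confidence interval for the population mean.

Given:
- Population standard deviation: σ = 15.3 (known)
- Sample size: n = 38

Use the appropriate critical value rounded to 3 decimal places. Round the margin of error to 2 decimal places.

The population standard deviation σ is known, so use the z-interval margin of error formula.

For 95% confidence, z* = 1.96 (from standard normal table)

Margin of error formula for z-interval: E = z* × σ/√n

E = 1.96 × 15.3/√38
  = 1.96 × 2.481988
  = 4.8647

Rounded to 2 decimal places:

4.86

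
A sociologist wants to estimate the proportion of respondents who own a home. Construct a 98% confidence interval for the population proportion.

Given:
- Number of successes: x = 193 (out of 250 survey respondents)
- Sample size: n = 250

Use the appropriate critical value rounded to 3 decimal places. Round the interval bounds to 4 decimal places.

Sample proportion: p̂ = 193/250 = 0.772000

Check conditions for normal approximation:
  np̂ = 193 ≥ 10 ✓
  n(1-p̂) = 57 ≥ 10 ✓

The sample is large enough, so use a z-interval (normal approximation) for the proportion.

For 98% confidence, z* = 2.326 (from standard normal table)

Standard error: SE = √(p̂(1-p̂)/n) = √(0.772000×0.228000/250) = 0.02653420

Margin of error: E = z* × SE = 2.326 × 0.02653420 = 0.061719

Z-interval: p̂ ± E = 0.772000 ± 0.061719 = (0.710281, 0.833719)

Rounded to 4 decimal places:

(0.7103, 0.8337)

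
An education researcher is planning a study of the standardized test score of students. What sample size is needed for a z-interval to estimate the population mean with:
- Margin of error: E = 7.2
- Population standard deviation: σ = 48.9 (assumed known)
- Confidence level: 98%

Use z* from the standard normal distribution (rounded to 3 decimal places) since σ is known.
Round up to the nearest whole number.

Using z* since population σ is known (z-interval formula).

For 98% confidence, z* = 2.326 (from standard normal table)

Sample size formula for z-interval: n = (z*σ/E)²

n = (2.326 × 48.9 / 7.2)²
  = (15.797417)²
  = 249.5584

Round up to the nearest whole number: n = 250

250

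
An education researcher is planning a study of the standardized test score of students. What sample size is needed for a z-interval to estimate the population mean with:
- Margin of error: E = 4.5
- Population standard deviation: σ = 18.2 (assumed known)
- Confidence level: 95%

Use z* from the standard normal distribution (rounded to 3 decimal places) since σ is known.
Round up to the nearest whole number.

Using z* since population σ is known (z-interval formula).

For 95% confidence, z* = 1.96 (from standard normal table)

Sample size formula for z-interval: n = (z*σ/E)²

n = (1.96 × 18.2 / 4.5)²
  = (7.927111)²
  = 62.8391

Round up to the nearest whole number: n = 63

63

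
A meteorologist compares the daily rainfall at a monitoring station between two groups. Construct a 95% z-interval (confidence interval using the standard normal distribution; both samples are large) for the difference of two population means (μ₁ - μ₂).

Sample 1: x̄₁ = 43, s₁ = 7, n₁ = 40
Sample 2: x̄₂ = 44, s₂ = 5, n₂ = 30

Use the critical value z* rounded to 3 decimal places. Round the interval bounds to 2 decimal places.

Both samples are large (n₁ = 40 ≥ 30, n₂ = 30 ≥ 30), so a z-interval for the difference of means applies.

Point estimate: x̄₁ - x̄₂ = 43 - 44 = -1

Standard error: SE = √(s₁²/n₁ + s₂²/n₂)
= √(7²/40 + 5²/30)
= √(1.225000 + 0.833333)
= 1.434689

For 95% confidence, z* = 1.96 (from standard normal table)
Margin of error: E = z* × SE = 1.96 × 1.434689 = 2.8120

Z-interval: (x̄₁ - x̄₂) ± E = -1 ± 2.8120 = (-3.8120, 1.8120)

Rounded to 2 decimal places:

(-3.81, 1.81)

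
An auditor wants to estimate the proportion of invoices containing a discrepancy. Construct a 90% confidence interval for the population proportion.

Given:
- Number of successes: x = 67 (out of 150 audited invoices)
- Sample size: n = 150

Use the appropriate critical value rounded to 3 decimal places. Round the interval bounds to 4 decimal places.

Sample proportion: p̂ = 67/150 = 0.446667

Check conditions for normal approximation:
  np̂ = 67 ≥ 10 ✓
  n(1-p̂) = 83 ≥ 10 ✓

The sample is large enough, so use a z-interval (normal approximation) for the proportion.

For 90% confidence, z* = 1.645 (from standard normal table)

Standard error: SE = √(p̂(1-p̂)/n) = √(0.446667×0.553333/150) = 0.04059192

Margin of error: E = z* × SE = 1.645 × 0.04059192 = 0.066774

Z-interval: p̂ ± E = 0.446667 ± 0.066774 = (0.379893, 0.513440)

Rounded to 4 decimal places:

(0.3799, 0.5134)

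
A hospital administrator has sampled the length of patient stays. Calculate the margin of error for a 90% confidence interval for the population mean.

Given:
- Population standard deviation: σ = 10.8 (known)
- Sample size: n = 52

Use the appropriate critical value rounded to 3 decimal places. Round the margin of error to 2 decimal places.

The population standard deviation σ is known, so use the z-interval margin of error formula.

For 90% confidence, z* = 1.645 (from standard normal table)

Margin of error formula for z-interval: E = z* × σ/√n

E = 1.645 × 10.8/√52
  = 1.645 × 1.497691
  = 2.4637

Rounded to 2 decimal places:

2.46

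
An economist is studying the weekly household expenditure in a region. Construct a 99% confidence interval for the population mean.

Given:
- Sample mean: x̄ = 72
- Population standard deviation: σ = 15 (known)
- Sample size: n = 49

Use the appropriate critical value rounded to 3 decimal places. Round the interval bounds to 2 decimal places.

The population standard deviation σ is known, so use a z-interval (standard normal critical value).

For 99% confidence, z* = 2.576 (from standard normal table)

Standard error: SE = σ/√n = 15/√49 = 2.142857

Margin of error: E = z* × SE = 2.576 × 2.142857 = 5.5200

Z-interval: x̄ ± E = 72 ± 5.5200 = (66.4800, 77.5200)

Rounded to 2 decimal places:

(66.48, 77.52)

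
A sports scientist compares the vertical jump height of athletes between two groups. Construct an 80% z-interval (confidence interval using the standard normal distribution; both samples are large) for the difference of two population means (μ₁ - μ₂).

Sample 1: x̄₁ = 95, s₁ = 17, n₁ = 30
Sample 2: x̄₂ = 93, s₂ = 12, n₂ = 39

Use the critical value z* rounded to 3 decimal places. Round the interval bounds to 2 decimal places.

Both samples are large (n₁ = 30 ≥ 30, n₂ = 39 ≥ 30), so a z-interval for the difference of means applies.

Point estimate: x̄₁ - x̄₂ = 95 - 93 = 2

Standard error: SE = √(s₁²/n₁ + s₂²/n₂)
= √(17²/30 + 12²/39)
= √(9.633333 + 3.692308)
= 3.650430

For 80% confidence, z* = 1.282 (from standard normal table)
Margin of error: E = z* × SE = 1.282 × 3.650430 = 4.6799

Z-interval: (x̄₁ - x̄₂) ± E = 2 ± 4.6799 = (-2.6799, 6.6799)

Rounded to 2 decimal places:

(-2.68, 6.68)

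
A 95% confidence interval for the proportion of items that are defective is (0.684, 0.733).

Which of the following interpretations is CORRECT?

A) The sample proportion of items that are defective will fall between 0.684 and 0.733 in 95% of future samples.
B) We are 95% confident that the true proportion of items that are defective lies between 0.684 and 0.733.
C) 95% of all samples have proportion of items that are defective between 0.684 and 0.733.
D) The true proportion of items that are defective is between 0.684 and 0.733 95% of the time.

A confidence interval represents our confidence in the procedure, not a probability statement about the parameter.

Key concept: If we repeated this sampling process many times and computed a 95% CI each time, about 95% of those intervals would contain the true population parameter.

For this specific interval (0.684, 0.733):
- Midpoint (point estimate): 0.7085
- Margin of error: 0.0245

The correct interpretation is the one stating confidence that the true parameter lies in the interval — option B.

B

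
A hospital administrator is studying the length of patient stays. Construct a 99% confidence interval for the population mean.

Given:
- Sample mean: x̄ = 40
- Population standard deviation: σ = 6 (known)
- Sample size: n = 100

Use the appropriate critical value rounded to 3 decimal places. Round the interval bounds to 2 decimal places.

The population standard deviation σ is known, so use a z-interval (standard normal critical value).

For 99% confidence, z* = 2.576 (from standard normal table)

Standard error: SE = σ/√n = 6/√100 = 0.600000

Margin of error: E = z* × SE = 2.576 × 0.600000 = 1.5456

Z-interval: x̄ ± E = 40 ± 1.5456 = (38.4544, 41.5456)

Rounded to 2 decimal places:

(38.45, 41.55)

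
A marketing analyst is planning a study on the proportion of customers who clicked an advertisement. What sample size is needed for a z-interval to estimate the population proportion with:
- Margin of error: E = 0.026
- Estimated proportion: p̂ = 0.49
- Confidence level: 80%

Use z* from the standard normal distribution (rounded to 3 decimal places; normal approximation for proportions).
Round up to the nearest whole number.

Using z* for proportion z-interval (normal approximation).

For 80% confidence, z* = 1.282 (from standard normal table)

Sample size formula for proportion z-interval: n = z*²p̂(1-p̂)/E²

n = 1.282² × 0.49 × 0.51 / 0.026²
  = 1.643524 × 0.2499 / 0.000676
  = 607.5690

Round up to the nearest whole number: n = 608

608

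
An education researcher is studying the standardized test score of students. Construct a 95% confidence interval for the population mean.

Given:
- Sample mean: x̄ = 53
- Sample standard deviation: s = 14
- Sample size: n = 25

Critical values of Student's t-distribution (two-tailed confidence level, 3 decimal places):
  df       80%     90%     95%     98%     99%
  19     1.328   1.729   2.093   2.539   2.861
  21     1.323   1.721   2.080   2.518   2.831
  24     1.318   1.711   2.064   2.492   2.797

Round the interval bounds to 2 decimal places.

The population standard deviation σ is unknown (only the sample standard deviation s is given), so use a t-interval with df = n - 1 = 25 - 1 = 24.

For 95% confidence with df = 24, t* = 2.064 (from t-table)

Standard error: SE = s/√n = 14/√25 = 2.800000

Margin of error: E = t* × SE = 2.064 × 2.800000 = 5.7792

T-interval: x̄ ± E = 53 ± 5.7792 = (47.2208, 58.7792)

Rounded to 2 decimal places:

(47.22, 58.78)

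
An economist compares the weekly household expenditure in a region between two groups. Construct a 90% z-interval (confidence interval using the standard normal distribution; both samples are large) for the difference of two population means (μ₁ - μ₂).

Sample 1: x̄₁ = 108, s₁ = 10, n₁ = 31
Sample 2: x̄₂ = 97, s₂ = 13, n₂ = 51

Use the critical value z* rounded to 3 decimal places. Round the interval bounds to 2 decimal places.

Both samples are large (n₁ = 31 ≥ 30, n₂ = 51 ≥ 30), so a z-interval for the difference of means applies.

Point estimate: x̄₁ - x̄₂ = 108 - 97 = 11

Standard error: SE = √(s₁²/n₁ + s₂²/n₂)
= √(10²/31 + 13²/51)
= √(3.225806 + 3.313725)
= 2.557251

For 90% confidence, z* = 1.645 (from standard normal table)
Margin of error: E = z* × SE = 1.645 × 2.557251 = 4.2067

Z-interval: (x̄₁ - x̄₂) ± E = 11 ± 4.2067 = (6.7933, 15.2067)

Rounded to 2 decimal places:

(6.79, 15.21)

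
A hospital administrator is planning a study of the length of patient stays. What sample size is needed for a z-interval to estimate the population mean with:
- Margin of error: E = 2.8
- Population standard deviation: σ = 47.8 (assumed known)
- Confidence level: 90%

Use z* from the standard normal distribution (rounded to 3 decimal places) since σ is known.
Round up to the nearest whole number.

Using z* since population σ is known (z-interval formula).

For 90% confidence, z* = 1.645 (from standard normal table)

Sample size formula for z-interval: n = (z*σ/E)²

n = (1.645 × 47.8 / 2.8)²
  = (28.082500)²
  = 788.6268

Round up to the nearest whole number: n = 789

789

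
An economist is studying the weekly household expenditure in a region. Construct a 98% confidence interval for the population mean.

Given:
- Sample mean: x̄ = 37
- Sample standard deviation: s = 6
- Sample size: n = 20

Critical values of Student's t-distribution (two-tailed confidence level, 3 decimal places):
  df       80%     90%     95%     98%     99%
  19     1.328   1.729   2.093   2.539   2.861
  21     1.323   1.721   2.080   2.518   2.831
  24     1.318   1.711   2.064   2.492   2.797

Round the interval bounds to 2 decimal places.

The population standard deviation σ is unknown (only the sample standard deviation s is given), so use a t-interval with df = n - 1 = 20 - 1 = 19.

For 98% confidence with df = 19, t* = 2.539 (from t-table)

Standard error: SE = s/√n = 6/√20 = 1.341641

Margin of error: E = t* × SE = 2.539 × 1.341641 = 3.4064

T-interval: x̄ ± E = 37 ± 3.4064 = (33.5936, 40.4064)

Rounded to 2 decimal places:

(33.59, 40.41)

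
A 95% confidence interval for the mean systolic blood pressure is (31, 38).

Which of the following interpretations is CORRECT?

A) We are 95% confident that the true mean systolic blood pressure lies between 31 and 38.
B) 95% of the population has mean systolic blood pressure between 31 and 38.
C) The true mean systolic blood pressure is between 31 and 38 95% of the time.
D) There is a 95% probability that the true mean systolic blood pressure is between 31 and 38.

A confidence interval represents our confidence in the procedure, not a probability statement about the parameter.

Key concept: If we repeated this sampling process many times and computed a 95% CI each time, about 95% of those intervals would contain the true population parameter.

For this specific interval (31, 38):
- Midpoint (point estimate): 34.5
- Margin of error: 3.5

The correct interpretation is the one stating confidence that the true parameter lies in the interval — option A.

A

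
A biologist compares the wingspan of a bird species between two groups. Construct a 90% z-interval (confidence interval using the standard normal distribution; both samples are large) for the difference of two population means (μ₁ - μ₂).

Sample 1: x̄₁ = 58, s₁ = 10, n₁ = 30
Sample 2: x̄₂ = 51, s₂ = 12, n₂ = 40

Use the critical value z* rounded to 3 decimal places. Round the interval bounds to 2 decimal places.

Both samples are large (n₁ = 30 ≥ 30, n₂ = 40 ≥ 30), so a z-interval for the difference of means applies.

Point estimate: x̄₁ - x̄₂ = 58 - 51 = 7

Standard error: SE = √(s₁²/n₁ + s₂²/n₂)
= √(10²/30 + 12²/40)
= √(3.333333 + 3.600000)
= 2.633122

For 90% confidence, z* = 1.645 (from standard normal table)
Margin of error: E = z* × SE = 1.645 × 2.633122 = 4.3315

Z-interval: (x̄₁ - x̄₂) ± E = 7 ± 4.3315 = (2.6685, 11.3315)

Rounded to 2 decimal places:

(2.67, 11.33)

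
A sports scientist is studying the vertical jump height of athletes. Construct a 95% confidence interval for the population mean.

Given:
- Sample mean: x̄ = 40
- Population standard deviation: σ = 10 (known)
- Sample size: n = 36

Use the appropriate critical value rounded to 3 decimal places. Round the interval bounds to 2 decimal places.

The population standard deviation σ is known, so use a z-interval (standard normal critical value).

For 95% confidence, z* = 1.96 (from standard normal table)

Standard error: SE = σ/√n = 10/√36 = 1.666667

Margin of error: E = z* × SE = 1.96 × 1.666667 = 3.2667

Z-interval: x̄ ± E = 40 ± 3.2667 = (36.7333, 43.2667)

Rounded to 2 decimal places:

(36.73, 43.27)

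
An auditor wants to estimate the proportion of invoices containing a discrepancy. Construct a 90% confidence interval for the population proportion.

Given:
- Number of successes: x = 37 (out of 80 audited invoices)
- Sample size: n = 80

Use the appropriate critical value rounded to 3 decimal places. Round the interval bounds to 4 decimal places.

Sample proportion: p̂ = 37/80 = 0.462500

Check conditions for normal approximation:
  np̂ = 37 ≥ 10 ✓
  n(1-p̂) = 43 ≥ 10 ✓

The sample is large enough, so use a z-interval (normal approximation) for the proportion.

For 90% confidence, z* = 1.645 (from standard normal table)

Standard error: SE = √(p̂(1-p̂)/n) = √(0.462500×0.537500/80) = 0.05574425

Margin of error: E = z* × SE = 1.645 × 0.05574425 = 0.091699

Z-interval: p̂ ± E = 0.462500 ± 0.091699 = (0.370801, 0.554199)

Rounded to 4 decimal places:

(0.3708, 0.5542)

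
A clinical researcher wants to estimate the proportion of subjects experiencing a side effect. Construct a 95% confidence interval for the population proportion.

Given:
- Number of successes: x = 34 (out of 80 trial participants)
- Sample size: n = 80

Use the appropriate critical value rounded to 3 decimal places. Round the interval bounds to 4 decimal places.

Sample proportion: p̂ = 34/80 = 0.425000

Check conditions for normal approximation:
  np̂ = 34 ≥ 10 ✓
  n(1-p̂) = 46 ≥ 10 ✓

The sample is large enough, so use a z-interval (normal approximation) for the proportion.

For 95% confidence, z* = 1.96 (from standard normal table)

Standard error: SE = √(p̂(1-p̂)/n) = √(0.425000×0.575000/80) = 0.05526923

Margin of error: E = z* × SE = 1.96 × 0.05526923 = 0.108328

Z-interval: p̂ ± E = 0.425000 ± 0.108328 = (0.316672, 0.533328)

Rounded to 4 decimal places:

(0.3167, 0.5333)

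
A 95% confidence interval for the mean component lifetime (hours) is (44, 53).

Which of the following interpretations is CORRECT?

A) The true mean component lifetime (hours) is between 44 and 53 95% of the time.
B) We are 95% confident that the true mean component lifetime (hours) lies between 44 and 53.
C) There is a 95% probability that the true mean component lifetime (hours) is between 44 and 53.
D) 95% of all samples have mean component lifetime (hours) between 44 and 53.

A confidence interval represents our confidence in the procedure, not a probability statement about the parameter.

Key concept: If we repeated this sampling process many times and computed a 95% CI each time, about 95% of those intervals would contain the true population parameter.

For this specific interval (44, 53):
- Midpoint (point estimate): 48.5
- Margin of error: 4.5

The correct interpretation is the one stating confidence that the true parameter lies in the interval — option B.

B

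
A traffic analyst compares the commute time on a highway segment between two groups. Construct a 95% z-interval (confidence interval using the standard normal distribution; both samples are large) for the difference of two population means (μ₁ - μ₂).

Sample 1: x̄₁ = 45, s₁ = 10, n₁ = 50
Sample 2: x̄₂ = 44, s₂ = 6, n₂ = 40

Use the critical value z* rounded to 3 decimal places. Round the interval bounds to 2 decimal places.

Both samples are large (n₁ = 50 ≥ 30, n₂ = 40 ≥ 30), so a z-interval for the difference of means applies.

Point estimate: x̄₁ - x̄₂ = 45 - 44 = 1

Standard error: SE = √(s₁²/n₁ + s₂²/n₂)
= √(10²/50 + 6²/40)
= √(2.000000 + 0.900000)
= 1.702939

For 95% confidence, z* = 1.96 (from standard normal table)
Margin of error: E = z* × SE = 1.96 × 1.702939 = 3.3378

Z-interval: (x̄₁ - x̄₂) ± E = 1 ± 3.3378 = (-2.3378, 4.3378)

Rounded to 2 decimal places:

(-2.34, 4.34)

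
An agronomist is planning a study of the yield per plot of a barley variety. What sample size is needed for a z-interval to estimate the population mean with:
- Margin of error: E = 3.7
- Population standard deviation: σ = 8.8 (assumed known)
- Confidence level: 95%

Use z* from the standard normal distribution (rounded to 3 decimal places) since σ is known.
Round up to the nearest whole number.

Using z* since population σ is known (z-interval formula).

For 95% confidence, z* = 1.96 (from standard normal table)

Sample size formula for z-interval: n = (z*σ/E)²

n = (1.96 × 8.8 / 3.7)²
  = (4.661622)²
  = 21.7307

Round up to the nearest whole number: n = 22

22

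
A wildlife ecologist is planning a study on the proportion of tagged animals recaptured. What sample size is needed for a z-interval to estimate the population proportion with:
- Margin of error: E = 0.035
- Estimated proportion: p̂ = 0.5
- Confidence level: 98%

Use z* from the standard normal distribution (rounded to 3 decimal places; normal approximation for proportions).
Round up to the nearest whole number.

Using z* for proportion z-interval (normal approximation).

For 98% confidence, z* = 2.326 (from standard normal table)

Sample size formula for proportion z-interval: n = z*²p̂(1-p̂)/E²

n = 2.326² × 0.5 × 0.5 / 0.035²
  = 5.410276 × 0.25 / 0.001225
  = 1104.1380

Round up to the nearest whole number: n = 1105

1105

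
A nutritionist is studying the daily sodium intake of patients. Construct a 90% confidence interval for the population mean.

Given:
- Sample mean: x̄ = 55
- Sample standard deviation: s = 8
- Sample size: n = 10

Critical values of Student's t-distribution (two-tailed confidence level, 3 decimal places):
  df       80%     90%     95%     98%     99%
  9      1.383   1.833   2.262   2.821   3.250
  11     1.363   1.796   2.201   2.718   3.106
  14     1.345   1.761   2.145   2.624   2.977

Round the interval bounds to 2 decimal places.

The population standard deviation σ is unknown (only the sample standard deviation s is given), so use a t-interval with df = n - 1 = 10 - 1 = 9.

For 90% confidence with df = 9, t* = 1.833 (from t-table)

Standard error: SE = s/√n = 8/√10 = 2.529822

Margin of error: E = t* × SE = 1.833 × 2.529822 = 4.6372

T-interval: x̄ ± E = 55 ± 4.6372 = (50.3628, 59.6372)

Rounded to 2 decimal places:

(50.36, 59.64)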